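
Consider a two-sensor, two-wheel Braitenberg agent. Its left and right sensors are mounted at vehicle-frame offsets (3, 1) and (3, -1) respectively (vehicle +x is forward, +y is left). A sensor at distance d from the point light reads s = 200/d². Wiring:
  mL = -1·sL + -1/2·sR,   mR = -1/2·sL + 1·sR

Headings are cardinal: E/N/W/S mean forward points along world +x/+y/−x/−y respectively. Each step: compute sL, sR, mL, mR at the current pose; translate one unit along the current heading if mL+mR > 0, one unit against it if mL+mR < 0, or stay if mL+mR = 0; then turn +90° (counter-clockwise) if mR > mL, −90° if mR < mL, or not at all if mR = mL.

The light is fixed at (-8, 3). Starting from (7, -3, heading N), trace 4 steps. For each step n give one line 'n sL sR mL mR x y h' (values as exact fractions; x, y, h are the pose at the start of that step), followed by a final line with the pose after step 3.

0 40/41 40/53 -2940/2173 580/2173 7 -3 N
1 25/26 10/9 -355/234 295/468 7 -4 W
2 200/389 8/13 -4156/5057 1812/5057 8 -4 S
3 100/193 20/41 -6030/7913 1810/7913 8 -3 E
final 7 -3 N

n=0: pose=(7,-3,N); sL=40/41, sR=40/53; mL=-2940/2173, mR=580/2173; mL+mR=-2360/2173 → advance -1; mR−mL=3520/2173 → turn +1·90°
n=1: pose=(7,-4,W); sL=25/26, sR=10/9; mL=-355/234, mR=295/468; mL+mR=-415/468 → advance -1; mR−mL=335/156 → turn +1·90°
n=2: pose=(8,-4,S); sL=200/389, sR=8/13; mL=-4156/5057, mR=1812/5057; mL+mR=-2344/5057 → advance -1; mR−mL=5968/5057 → turn +1·90°
n=3: pose=(8,-3,E); sL=100/193, sR=20/41; mL=-6030/7913, mR=1810/7913; mL+mR=-4220/7913 → advance -1; mR−mL=7840/7913 → turn +1·90°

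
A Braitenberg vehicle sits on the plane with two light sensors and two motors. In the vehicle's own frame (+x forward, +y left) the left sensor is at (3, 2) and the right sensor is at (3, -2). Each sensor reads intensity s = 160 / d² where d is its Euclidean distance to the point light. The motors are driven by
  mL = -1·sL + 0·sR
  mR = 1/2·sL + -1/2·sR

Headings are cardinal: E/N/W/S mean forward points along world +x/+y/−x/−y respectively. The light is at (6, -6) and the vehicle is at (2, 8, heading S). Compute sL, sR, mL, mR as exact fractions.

32/25 160/157 -32/25 512/3925

left sensor world pos  = (4, 5); dL² = 125
right sensor world pos = (0, 5); dR² = 157
sL = 160/125 = 32/25
sR = 160/157 = 160/157
mL = -1·sL + 0·sR = -32/25
mR = 1/2·sL + -1/2·sR = 512/3925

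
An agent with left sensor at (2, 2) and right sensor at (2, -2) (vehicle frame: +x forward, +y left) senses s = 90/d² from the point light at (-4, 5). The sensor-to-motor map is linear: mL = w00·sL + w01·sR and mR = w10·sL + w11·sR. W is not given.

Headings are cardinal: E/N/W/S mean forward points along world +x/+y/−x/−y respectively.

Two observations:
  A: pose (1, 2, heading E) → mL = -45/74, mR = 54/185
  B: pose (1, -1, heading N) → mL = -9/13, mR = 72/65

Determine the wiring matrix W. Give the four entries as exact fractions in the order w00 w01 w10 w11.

obs A: pose=(1,2,E) → sL=9/5, sR=45/37, mL=-45/74, mR=54/185
obs B: pose=(1,-1,N) → sL=18/5, sR=18/13, mL=-9/13, mR=72/65
sensor matrix S = [[9/5, 45/37], [18/5, 18/13]]; det S = -4536/2405
solve [mL_A; mL_B] = S·[w00; w01] and [mR_A; mR_B] = S·[w10; w11]:
  w00 = 0, w01 = -1/2, w10 = 1/2, w11 = -1/2

0 -1/2 1/2 -1/2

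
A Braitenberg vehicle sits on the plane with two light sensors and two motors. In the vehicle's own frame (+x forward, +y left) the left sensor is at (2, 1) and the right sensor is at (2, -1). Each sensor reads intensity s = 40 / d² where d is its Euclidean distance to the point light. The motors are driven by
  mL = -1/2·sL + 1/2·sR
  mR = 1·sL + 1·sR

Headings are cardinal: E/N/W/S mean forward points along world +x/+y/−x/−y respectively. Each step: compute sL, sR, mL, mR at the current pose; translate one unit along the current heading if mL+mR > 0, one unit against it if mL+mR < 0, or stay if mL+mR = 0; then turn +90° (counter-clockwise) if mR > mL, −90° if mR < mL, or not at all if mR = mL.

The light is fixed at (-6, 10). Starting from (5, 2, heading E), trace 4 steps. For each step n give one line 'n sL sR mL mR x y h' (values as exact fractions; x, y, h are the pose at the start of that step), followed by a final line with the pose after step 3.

n=0: pose=(5,2,E); sL=20/109, sR=4/25; mL=-32/2725, mR=936/2725; mL+mR=904/2725 → advance +1; mR−mL=968/2725 → turn +1·90°
n=1: pose=(6,2,N); sL=40/157, sR=8/41; mL=-192/6437, mR=2896/6437; mL+mR=2704/6437 → advance +1; mR−mL=3088/6437 → turn +1·90°
n=2: pose=(6,3,W); sL=10/41, sR=5/17; mL=35/1394, mR=375/697; mL+mR=785/1394 → advance +1; mR−mL=715/1394 → turn +1·90°
n=3: pose=(5,3,S); sL=8/45, sR=40/181; mL=176/8145, mR=3248/8145; mL+mR=3424/8145 → advance +1; mR−mL=1024/2715 → turn +1·90°

0 20/109 4/25 -32/2725 936/2725 5 2 E
1 40/157 8/41 -192/6437 2896/6437 6 2 N
2 10/41 5/17 35/1394 375/697 6 3 W
3 8/45 40/181 176/8145 3248/8145 5 3 S
final 5 2 E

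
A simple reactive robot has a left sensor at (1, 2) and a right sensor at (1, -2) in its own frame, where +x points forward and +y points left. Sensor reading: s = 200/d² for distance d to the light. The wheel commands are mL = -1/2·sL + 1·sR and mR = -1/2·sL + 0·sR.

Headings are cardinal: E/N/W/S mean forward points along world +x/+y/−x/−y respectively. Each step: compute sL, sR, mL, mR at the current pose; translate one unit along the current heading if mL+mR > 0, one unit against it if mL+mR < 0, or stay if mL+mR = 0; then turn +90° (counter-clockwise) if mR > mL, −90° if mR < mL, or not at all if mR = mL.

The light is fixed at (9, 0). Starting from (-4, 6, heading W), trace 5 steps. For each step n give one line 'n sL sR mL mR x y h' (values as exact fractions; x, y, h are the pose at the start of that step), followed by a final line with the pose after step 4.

n=0: pose=(-4,6,W); sL=50/53, sR=10/13; mL=205/689, mR=-25/53; mL+mR=-120/689 → advance -1; mR−mL=-10/13 → turn -1·90°
n=1: pose=(-3,6,N); sL=40/49, sR=200/149; mL=6820/7301, mR=-20/49; mL+mR=3840/7301 → advance +1; mR−mL=-200/149 → turn -1·90°
n=2: pose=(-3,7,E); sL=100/101, sR=100/73; mL=6450/7373, mR=-50/101; mL+mR=2800/7373 → advance +1; mR−mL=-100/73 → turn -1·90°
n=3: pose=(-2,7,S); sL=200/117, sR=40/41; mL=580/4797, mR=-100/117; mL+mR=-3520/4797 → advance -1; mR−mL=-40/41 → turn -1·90°
n=4: pose=(-2,8,W); sL=10/9, sR=50/61; mL=145/549, mR=-5/9; mL+mR=-160/549 → advance -1; mR−mL=-50/61 → turn -1·90°

0 50/53 10/13 205/689 -25/53 -4 6 W
1 40/49 200/149 6820/7301 -20/49 -3 6 N
2 100/101 100/73 6450/7373 -50/101 -3 7 E
3 200/117 40/41 580/4797 -100/117 -2 7 S
4 10/9 50/61 145/549 -5/9 -2 8 W
final -1 8 N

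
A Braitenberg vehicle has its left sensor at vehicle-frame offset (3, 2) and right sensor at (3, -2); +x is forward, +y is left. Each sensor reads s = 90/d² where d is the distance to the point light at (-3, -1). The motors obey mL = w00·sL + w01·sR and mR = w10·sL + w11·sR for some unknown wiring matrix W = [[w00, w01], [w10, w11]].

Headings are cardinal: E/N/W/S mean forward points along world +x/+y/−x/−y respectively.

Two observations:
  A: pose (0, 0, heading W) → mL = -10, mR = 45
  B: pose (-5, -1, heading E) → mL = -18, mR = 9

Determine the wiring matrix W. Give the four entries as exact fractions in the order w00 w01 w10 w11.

0 -1 1/2 0

obs A: pose=(0,0,W) → sL=90, sR=10, mL=-10, mR=45
obs B: pose=(-5,-1,E) → sL=18, sR=18, mL=-18, mR=9
sensor matrix S = [[90, 10], [18, 18]]; det S = 1440
solve [mL_A; mL_B] = S·[w00; w01] and [mR_A; mR_B] = S·[w10; w11]:
  w00 = 0, w01 = -1, w10 = 1/2, w11 = 0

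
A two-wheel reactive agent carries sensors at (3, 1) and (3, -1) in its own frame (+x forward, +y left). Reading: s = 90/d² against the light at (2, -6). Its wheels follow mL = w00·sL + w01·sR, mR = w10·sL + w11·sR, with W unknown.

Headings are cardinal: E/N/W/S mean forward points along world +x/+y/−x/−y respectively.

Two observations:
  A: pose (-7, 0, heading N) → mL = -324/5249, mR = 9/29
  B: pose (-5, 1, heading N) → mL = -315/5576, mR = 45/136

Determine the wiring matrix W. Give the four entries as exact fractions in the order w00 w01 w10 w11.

1/2 -1/2 0 1/2

obs A: pose=(-7,0,N) → sL=90/181, sR=18/29, mL=-324/5249, mR=9/29
obs B: pose=(-5,1,N) → sL=45/82, sR=45/68, mL=-315/5576, mR=45/136
sensor matrix S = [[90/181, 18/29], [45/82, 45/68]]; det S = -84645/7317106
solve [mL_A; mL_B] = S·[w00; w01] and [mR_A; mR_B] = S·[w10; w11]:
  w00 = 1/2, w01 = -1/2, w10 = 0, w11 = 1/2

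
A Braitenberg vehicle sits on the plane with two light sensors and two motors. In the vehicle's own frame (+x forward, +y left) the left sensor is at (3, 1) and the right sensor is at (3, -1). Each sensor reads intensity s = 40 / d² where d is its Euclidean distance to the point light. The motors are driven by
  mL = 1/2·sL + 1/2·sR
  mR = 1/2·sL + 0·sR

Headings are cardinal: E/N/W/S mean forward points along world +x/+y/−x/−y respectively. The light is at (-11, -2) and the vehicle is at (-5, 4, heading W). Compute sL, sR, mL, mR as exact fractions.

20/17 20/29 460/493 10/17

left sensor world pos  = (-8, 3); dL² = 34
right sensor world pos = (-8, 5); dR² = 58
sL = 40/34 = 20/17
sR = 40/58 = 20/29
mL = 1/2·sL + 1/2·sR = 460/493
mR = 1/2·sL + 0·sR = 10/17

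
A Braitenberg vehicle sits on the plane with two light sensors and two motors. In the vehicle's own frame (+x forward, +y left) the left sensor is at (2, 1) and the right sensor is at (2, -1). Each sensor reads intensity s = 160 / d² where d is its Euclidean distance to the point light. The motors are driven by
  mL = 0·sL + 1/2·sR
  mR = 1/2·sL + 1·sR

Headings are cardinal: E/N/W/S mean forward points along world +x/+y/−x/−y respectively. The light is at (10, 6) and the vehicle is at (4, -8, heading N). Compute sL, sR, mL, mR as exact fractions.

left sensor world pos  = (3, -6); dL² = 193
right sensor world pos = (5, -6); dR² = 169
sL = 160/193 = 160/193
sR = 160/169 = 160/169
mL = 0·sL + 1/2·sR = 80/169
mR = 1/2·sL + 1·sR = 44400/32617

160/193 160/169 80/169 44400/32617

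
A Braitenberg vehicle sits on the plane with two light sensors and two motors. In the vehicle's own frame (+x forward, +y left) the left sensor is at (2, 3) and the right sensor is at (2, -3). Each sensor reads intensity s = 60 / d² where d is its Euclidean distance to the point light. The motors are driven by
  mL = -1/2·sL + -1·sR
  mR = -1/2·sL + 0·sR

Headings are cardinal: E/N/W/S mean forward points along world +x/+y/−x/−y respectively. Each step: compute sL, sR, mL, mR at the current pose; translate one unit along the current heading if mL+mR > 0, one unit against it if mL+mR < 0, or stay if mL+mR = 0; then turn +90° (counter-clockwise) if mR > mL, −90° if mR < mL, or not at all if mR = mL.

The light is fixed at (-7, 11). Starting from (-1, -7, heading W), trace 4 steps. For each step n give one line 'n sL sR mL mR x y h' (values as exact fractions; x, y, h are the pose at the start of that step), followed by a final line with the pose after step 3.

0 60/457 60/241 -34650/110137 -30/457 -1 -7 W
1 3/25 15/104 -531/2600 -3/50 0 -7 S
2 60/277 60/481 -31050/133237 -30/277 0 -6 E
3 10/39 10/51 -215/663 -5/39 -1 -6 N
final -1 -7 W

n=0: pose=(-1,-7,W); sL=60/457, sR=60/241; mL=-34650/110137, mR=-30/457; mL+mR=-41880/110137 → advance -1; mR−mL=60/241 → turn +1·90°
n=1: pose=(0,-7,S); sL=3/25, sR=15/104; mL=-531/2600, mR=-3/50; mL+mR=-687/2600 → advance -1; mR−mL=15/104 → turn +1·90°
n=2: pose=(0,-6,E); sL=60/277, sR=60/481; mL=-31050/133237, mR=-30/277; mL+mR=-45480/133237 → advance -1; mR−mL=60/481 → turn +1·90°
n=3: pose=(-1,-6,N); sL=10/39, sR=10/51; mL=-215/663, mR=-5/39; mL+mR=-100/221 → advance -1; mR−mL=10/51 → turn +1·90°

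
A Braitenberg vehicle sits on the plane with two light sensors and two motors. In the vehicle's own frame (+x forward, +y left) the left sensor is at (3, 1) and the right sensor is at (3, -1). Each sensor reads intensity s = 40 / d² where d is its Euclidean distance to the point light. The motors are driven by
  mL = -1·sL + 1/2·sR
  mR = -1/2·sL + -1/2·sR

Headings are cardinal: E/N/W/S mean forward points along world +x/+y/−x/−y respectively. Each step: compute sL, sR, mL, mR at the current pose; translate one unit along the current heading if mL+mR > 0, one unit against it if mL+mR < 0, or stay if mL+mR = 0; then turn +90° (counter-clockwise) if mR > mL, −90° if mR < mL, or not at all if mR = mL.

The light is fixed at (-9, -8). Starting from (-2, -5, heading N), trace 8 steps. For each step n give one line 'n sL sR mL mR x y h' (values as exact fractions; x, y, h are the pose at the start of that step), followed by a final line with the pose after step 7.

0 5/9 2/5 -16/45 -43/90 -2 -5 N
1 40/109 40/101 -1860/11009 -4200/11009 -2 -6 E
2 4/5 20/13 -2/65 -76/65 -3 -6 S
3 40/13 8/5 -148/65 -152/65 -3 -5 W
4 5/9 2/5 -16/45 -43/90 -2 -5 N
5 40/109 40/101 -1860/11009 -4200/11009 -2 -6 E
6 4/5 20/13 -2/65 -76/65 -3 -6 S
7 40/13 8/5 -148/65 -152/65 -3 -5 W
final -2 -5 N

n=0: pose=(-2,-5,N); sL=5/9, sR=2/5; mL=-16/45, mR=-43/90; mL+mR=-5/6 → advance -1; mR−mL=-11/90 → turn -1·90°
n=1: pose=(-2,-6,E); sL=40/109, sR=40/101; mL=-1860/11009, mR=-4200/11009; mL+mR=-60/109 → advance -1; mR−mL=-2340/11009 → turn -1·90°
n=2: pose=(-3,-6,S); sL=4/5, sR=20/13; mL=-2/65, mR=-76/65; mL+mR=-6/5 → advance -1; mR−mL=-74/65 → turn -1·90°
n=3: pose=(-3,-5,W); sL=40/13, sR=8/5; mL=-148/65, mR=-152/65; mL+mR=-60/13 → advance -1; mR−mL=-4/65 → turn -1·90°
n=4: pose=(-2,-5,N); sL=5/9, sR=2/5; mL=-16/45, mR=-43/90; mL+mR=-5/6 → advance -1; mR−mL=-11/90 → turn -1·90°
n=5: pose=(-2,-6,E); sL=40/109, sR=40/101; mL=-1860/11009, mR=-4200/11009; mL+mR=-60/109 → advance -1; mR−mL=-2340/11009 → turn -1·90°
n=6: pose=(-3,-6,S); sL=4/5, sR=20/13; mL=-2/65, mR=-76/65; mL+mR=-6/5 → advance -1; mR−mL=-74/65 → turn -1·90°
n=7: pose=(-3,-5,W); sL=40/13, sR=8/5; mL=-148/65, mR=-152/65; mL+mR=-60/13 → advance -1; mR−mL=-4/65 → turn -1·90°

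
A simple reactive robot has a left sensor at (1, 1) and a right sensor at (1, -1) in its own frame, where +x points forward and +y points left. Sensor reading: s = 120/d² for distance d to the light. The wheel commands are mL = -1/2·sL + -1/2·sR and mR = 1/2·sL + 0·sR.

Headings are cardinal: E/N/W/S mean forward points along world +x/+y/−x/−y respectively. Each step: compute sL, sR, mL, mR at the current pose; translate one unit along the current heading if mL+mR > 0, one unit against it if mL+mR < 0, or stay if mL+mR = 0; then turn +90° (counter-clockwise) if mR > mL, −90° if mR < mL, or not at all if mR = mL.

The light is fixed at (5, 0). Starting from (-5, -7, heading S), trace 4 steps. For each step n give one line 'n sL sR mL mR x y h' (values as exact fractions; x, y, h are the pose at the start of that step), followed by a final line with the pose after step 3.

n=0: pose=(-5,-7,S); sL=24/29, sR=24/37; mL=-792/1073, mR=12/29; mL+mR=-12/37 → advance -1; mR−mL=1236/1073 → turn +1·90°
n=1: pose=(-5,-6,E); sL=60/53, sR=12/13; mL=-708/689, mR=30/53; mL+mR=-6/13 → advance -1; mR−mL=1098/689 → turn +1·90°
n=2: pose=(-6,-6,N); sL=120/169, sR=24/25; mL=-3528/4225, mR=60/169; mL+mR=-12/25 → advance -1; mR−mL=5028/4225 → turn +1·90°
n=3: pose=(-6,-7,W); sL=15/26, sR=2/3; mL=-97/156, mR=15/52; mL+mR=-1/3 → advance -1; mR−mL=71/78 → turn +1·90°

0 24/29 24/37 -792/1073 12/29 -5 -7 S
1 60/53 12/13 -708/689 30/53 -5 -6 E
2 120/169 24/25 -3528/4225 60/169 -6 -6 N
3 15/26 2/3 -97/156 15/52 -6 -7 W
final -5 -7 S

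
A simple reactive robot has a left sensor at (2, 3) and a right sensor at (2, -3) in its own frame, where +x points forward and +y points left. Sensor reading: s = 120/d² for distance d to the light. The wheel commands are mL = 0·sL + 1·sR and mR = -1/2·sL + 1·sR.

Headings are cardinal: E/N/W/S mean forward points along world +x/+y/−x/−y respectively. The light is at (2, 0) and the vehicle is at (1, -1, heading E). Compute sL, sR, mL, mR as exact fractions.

24 120/17 120/17 -84/17

left sensor world pos  = (3, 2); dL² = 5
right sensor world pos = (3, -4); dR² = 17
sL = 120/5 = 24
sR = 120/17 = 120/17
mL = 0·sL + 1·sR = 120/17
mR = -1/2·sL + 1·sR = -84/17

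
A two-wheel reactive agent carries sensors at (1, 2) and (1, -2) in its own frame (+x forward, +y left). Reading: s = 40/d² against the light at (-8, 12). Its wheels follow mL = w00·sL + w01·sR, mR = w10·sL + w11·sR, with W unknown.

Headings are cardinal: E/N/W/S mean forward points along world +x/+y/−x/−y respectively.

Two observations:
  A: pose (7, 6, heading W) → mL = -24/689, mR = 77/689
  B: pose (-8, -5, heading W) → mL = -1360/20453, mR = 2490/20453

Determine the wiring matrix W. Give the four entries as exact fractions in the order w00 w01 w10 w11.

1 -1 -1/2 1

obs A: pose=(7,6,W) → sL=2/13, sR=10/53, mL=-24/689, mR=77/689
obs B: pose=(-8,-5,W) → sL=20/181, sR=20/113, mL=-1360/20453, mR=2490/20453
sensor matrix S = [[2/13, 10/53], [20/181, 20/113]]; det S = 89920/14092117
solve [mL_A; mL_B] = S·[w00; w01] and [mR_A; mR_B] = S·[w10; w11]:
  w00 = 1, w01 = -1, w10 = -1/2, w11 = 1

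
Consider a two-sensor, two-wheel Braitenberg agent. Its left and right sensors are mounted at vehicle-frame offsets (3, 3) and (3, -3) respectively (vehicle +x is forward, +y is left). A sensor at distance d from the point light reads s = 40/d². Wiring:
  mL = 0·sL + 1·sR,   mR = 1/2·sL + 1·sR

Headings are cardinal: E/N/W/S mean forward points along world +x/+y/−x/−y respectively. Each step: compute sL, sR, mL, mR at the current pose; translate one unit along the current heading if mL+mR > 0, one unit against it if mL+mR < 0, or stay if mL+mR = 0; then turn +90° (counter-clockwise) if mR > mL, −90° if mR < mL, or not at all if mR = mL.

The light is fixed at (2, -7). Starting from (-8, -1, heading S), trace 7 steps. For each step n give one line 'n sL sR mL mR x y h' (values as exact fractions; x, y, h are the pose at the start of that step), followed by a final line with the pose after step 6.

n=0: pose=(-8,-1,S); sL=20/29, sR=20/89; mL=20/89, mR=1470/2581; mL+mR=2050/2581 → advance +1; mR−mL=10/29 → turn +1·90°
n=1: pose=(-8,-2,E); sL=40/113, sR=40/53; mL=40/53, mR=5580/5989; mL+mR=10100/5989 → advance +1; mR−mL=20/113 → turn +1·90°
n=2: pose=(-7,-2,N); sL=5/26, sR=2/5; mL=2/5, mR=129/260; mL+mR=233/260 → advance +1; mR−mL=5/52 → turn +1·90°
n=3: pose=(-7,-1,W); sL=40/153, sR=8/45; mL=8/45, mR=236/765; mL+mR=124/255 → advance +1; mR−mL=20/153 → turn +1·90°
n=4: pose=(-8,-1,S); sL=20/29, sR=20/89; mL=20/89, mR=1470/2581; mL+mR=2050/2581 → advance +1; mR−mL=10/29 → turn +1·90°
n=5: pose=(-8,-2,E); sL=40/113, sR=40/53; mL=40/53, mR=5580/5989; mL+mR=10100/5989 → advance +1; mR−mL=20/113 → turn +1·90°
n=6: pose=(-7,-2,N); sL=5/26, sR=2/5; mL=2/5, mR=129/260; mL+mR=233/260 → advance +1; mR−mL=5/52 → turn +1·90°

0 20/29 20/89 20/89 1470/2581 -8 -1 S
1 40/113 40/53 40/53 5580/5989 -8 -2 E
2 5/26 2/5 2/5 129/260 -7 -2 N
3 40/153 8/45 8/45 236/765 -7 -1 W
4 20/29 20/89 20/89 1470/2581 -8 -1 S
5 40/113 40/53 40/53 5580/5989 -8 -2 E
6 5/26 2/5 2/5 129/260 -7 -2 N
final -7 -1 W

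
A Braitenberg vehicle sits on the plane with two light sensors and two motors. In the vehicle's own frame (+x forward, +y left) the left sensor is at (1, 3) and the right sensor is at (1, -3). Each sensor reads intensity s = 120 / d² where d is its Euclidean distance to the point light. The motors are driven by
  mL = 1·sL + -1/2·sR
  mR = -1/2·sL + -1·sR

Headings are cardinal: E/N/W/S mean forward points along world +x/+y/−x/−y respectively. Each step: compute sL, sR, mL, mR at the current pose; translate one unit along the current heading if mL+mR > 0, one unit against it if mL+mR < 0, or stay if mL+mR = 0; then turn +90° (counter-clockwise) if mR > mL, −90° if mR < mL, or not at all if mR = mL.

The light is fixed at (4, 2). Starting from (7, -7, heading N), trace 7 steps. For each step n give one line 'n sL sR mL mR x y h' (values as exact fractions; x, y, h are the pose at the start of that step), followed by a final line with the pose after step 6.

n=0: pose=(7,-7,N); sL=15/8, sR=6/5; mL=51/40, mR=-171/80; mL+mR=-69/80 → advance -1; mR−mL=-273/80 → turn -1·90°
n=1: pose=(7,-8,E); sL=24/13, sR=24/37; mL=732/481, mR=-756/481; mL+mR=-24/481 → advance -1; mR−mL=-1488/481 → turn -1·90°
n=2: pose=(6,-8,S); sL=60/73, sR=60/61; mL=1470/4453, mR=-6210/4453; mL+mR=-4740/4453 → advance -1; mR−mL=-7680/4453 → turn -1·90°
n=3: pose=(6,-7,W); sL=24/29, sR=120/37; mL=-852/1073, mR=-3924/1073; mL+mR=-4776/1073 → advance -1; mR−mL=-3072/1073 → turn -1·90°
n=4: pose=(7,-7,N); sL=15/8, sR=6/5; mL=51/40, mR=-171/80; mL+mR=-69/80 → advance -1; mR−mL=-273/80 → turn -1·90°
n=5: pose=(7,-8,E); sL=24/13, sR=24/37; mL=732/481, mR=-756/481; mL+mR=-24/481 → advance -1; mR−mL=-1488/481 → turn -1·90°
n=6: pose=(6,-8,S); sL=60/73, sR=60/61; mL=1470/4453, mR=-6210/4453; mL+mR=-4740/4453 → advance -1; mR−mL=-7680/4453 → turn -1·90°

0 15/8 6/5 51/40 -171/80 7 -7 N
1 24/13 24/37 732/481 -756/481 7 -8 E
2 60/73 60/61 1470/4453 -6210/4453 6 -8 S
3 24/29 120/37 -852/1073 -3924/1073 6 -7 W
4 15/8 6/5 51/40 -171/80 7 -7 N
5 24/13 24/37 732/481 -756/481 7 -8 E
6 60/73 60/61 1470/4453 -6210/4453 6 -8 S
final 6 -7 W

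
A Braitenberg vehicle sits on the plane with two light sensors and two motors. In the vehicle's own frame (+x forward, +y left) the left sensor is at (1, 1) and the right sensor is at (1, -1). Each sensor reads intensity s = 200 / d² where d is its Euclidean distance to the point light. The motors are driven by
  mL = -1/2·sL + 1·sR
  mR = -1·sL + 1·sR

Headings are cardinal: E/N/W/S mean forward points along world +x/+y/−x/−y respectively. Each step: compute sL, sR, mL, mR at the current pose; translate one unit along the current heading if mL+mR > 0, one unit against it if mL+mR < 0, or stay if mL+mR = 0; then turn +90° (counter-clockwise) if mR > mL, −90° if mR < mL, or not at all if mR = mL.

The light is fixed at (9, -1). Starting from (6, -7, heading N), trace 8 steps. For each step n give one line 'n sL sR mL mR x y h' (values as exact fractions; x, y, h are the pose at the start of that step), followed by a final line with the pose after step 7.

0 200/41 200/29 5300/1189 2400/1189 6 -7 N
1 10 5 0 -5 6 -6 E
2 40/9 200/61 580/549 -640/549 5 -6 S
3 4 100/17 66/17 32/17 5 -5 W
4 40/9 8 52/9 32/9 4 -5 N
5 10 25/4 5/4 -15/4 4 -4 E
6 200/41 40/13 340/533 -960/533 3 -4 S
7 100/29 4 66/29 16/29 3 -3 W
final 2 -3 N

n=0: pose=(6,-7,N); sL=200/41, sR=200/29; mL=5300/1189, mR=2400/1189; mL+mR=7700/1189 → advance +1; mR−mL=-100/41 → turn -1·90°
n=1: pose=(6,-6,E); sL=10, sR=5; mL=0, mR=-5; mL+mR=-5 → advance -1; mR−mL=-5 → turn -1·90°
n=2: pose=(5,-6,S); sL=40/9, sR=200/61; mL=580/549, mR=-640/549; mL+mR=-20/183 → advance -1; mR−mL=-20/9 → turn -1·90°
n=3: pose=(5,-5,W); sL=4, sR=100/17; mL=66/17, mR=32/17; mL+mR=98/17 → advance +1; mR−mL=-2 → turn -1·90°
n=4: pose=(4,-5,N); sL=40/9, sR=8; mL=52/9, mR=32/9; mL+mR=28/3 → advance +1; mR−mL=-20/9 → turn -1·90°
n=5: pose=(4,-4,E); sL=10, sR=25/4; mL=5/4, mR=-15/4; mL+mR=-5/2 → advance -1; mR−mL=-5 → turn -1·90°
n=6: pose=(3,-4,S); sL=200/41, sR=40/13; mL=340/533, mR=-960/533; mL+mR=-620/533 → advance -1; mR−mL=-100/41 → turn -1·90°
n=7: pose=(3,-3,W); sL=100/29, sR=4; mL=66/29, mR=16/29; mL+mR=82/29 → advance +1; mR−mL=-50/29 → turn -1·90°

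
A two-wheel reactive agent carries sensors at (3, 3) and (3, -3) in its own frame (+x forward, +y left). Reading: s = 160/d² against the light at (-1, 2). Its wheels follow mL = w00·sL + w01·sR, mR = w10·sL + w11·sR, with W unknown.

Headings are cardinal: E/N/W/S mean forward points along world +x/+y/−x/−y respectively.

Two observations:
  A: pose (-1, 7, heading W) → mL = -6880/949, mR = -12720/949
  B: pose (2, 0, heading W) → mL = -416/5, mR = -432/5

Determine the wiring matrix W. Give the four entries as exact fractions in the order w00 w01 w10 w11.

-1/2 -1/2 -1 -1/2

obs A: pose=(-1,7,W) → sL=160/13, sR=160/73, mL=-6880/949, mR=-12720/949
obs B: pose=(2,0,W) → sL=32/5, sR=160, mL=-416/5, mR=-432/5
sensor matrix S = [[160/13, 160/73], [32/5, 160]]; det S = 1855488/949
solve [mL_A; mL_B] = S·[w00; w01] and [mR_A; mR_B] = S·[w10; w11]:
  w00 = -1/2, w01 = -1/2, w10 = -1, w11 = -1/2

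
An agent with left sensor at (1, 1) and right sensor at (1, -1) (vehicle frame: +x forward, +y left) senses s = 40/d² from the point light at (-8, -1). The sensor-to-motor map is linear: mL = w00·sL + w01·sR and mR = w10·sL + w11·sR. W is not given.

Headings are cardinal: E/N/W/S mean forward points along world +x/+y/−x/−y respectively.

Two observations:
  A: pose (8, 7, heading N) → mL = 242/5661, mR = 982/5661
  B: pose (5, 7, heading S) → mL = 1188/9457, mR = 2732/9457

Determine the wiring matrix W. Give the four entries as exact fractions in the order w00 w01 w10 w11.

-1/2 1 1/2 1

obs A: pose=(8,7,N) → sL=20/153, sR=4/37, mL=242/5661, mR=982/5661
obs B: pose=(5,7,S) → sL=8/49, sR=40/193, mL=1188/9457, mR=2732/9457
sensor matrix S = [[20/153, 4/37], [8/49, 40/193]]; det S = 505472/53536077
solve [mL_A; mL_B] = S·[w00; w01] and [mR_A; mR_B] = S·[w10; w11]:
  w00 = -1/2, w01 = 1, w10 = 1/2, w11 = 1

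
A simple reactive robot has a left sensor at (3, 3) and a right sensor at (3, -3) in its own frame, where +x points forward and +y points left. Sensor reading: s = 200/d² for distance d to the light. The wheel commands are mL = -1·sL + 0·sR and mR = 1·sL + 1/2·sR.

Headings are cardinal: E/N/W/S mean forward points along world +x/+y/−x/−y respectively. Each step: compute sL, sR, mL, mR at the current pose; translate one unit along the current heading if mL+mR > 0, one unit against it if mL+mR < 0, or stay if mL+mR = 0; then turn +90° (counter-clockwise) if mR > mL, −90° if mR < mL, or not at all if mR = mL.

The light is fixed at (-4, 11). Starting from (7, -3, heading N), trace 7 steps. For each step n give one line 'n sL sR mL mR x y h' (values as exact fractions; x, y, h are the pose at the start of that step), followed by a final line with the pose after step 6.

n=0: pose=(7,-3,N); sL=40/37, sR=200/317; mL=-40/37, mR=16380/11729; mL+mR=100/317 → advance +1; mR−mL=29060/11729 → turn +1·90°
n=1: pose=(7,-2,W); sL=5/8, sR=50/41; mL=-5/8, mR=405/328; mL+mR=25/41 → advance +1; mR−mL=305/164 → turn +1·90°
n=2: pose=(6,-2,S); sL=8/17, sR=40/61; mL=-8/17, mR=828/1037; mL+mR=20/61 → advance +1; mR−mL=1316/1037 → turn +1·90°
n=3: pose=(6,-3,E); sL=20/29, sR=100/229; mL=-20/29, mR=6030/6641; mL+mR=50/229 → advance +1; mR−mL=10610/6641 → turn +1·90°
n=4: pose=(7,-3,N); sL=40/37, sR=200/317; mL=-40/37, mR=16380/11729; mL+mR=100/317 → advance +1; mR−mL=29060/11729 → turn +1·90°
n=5: pose=(7,-2,W); sL=5/8, sR=50/41; mL=-5/8, mR=405/328; mL+mR=25/41 → advance +1; mR−mL=305/164 → turn +1·90°
n=6: pose=(6,-2,S); sL=8/17, sR=40/61; mL=-8/17, mR=828/1037; mL+mR=20/61 → advance +1; mR−mL=1316/1037 → turn +1·90°

0 40/37 200/317 -40/37 16380/11729 7 -3 N
1 5/8 50/41 -5/8 405/328 7 -2 W
2 8/17 40/61 -8/17 828/1037 6 -2 S
3 20/29 100/229 -20/29 6030/6641 6 -3 E
4 40/37 200/317 -40/37 16380/11729 7 -3 N
5 5/8 50/41 -5/8 405/328 7 -2 W
6 8/17 40/61 -8/17 828/1037 6 -2 S
final 6 -3 E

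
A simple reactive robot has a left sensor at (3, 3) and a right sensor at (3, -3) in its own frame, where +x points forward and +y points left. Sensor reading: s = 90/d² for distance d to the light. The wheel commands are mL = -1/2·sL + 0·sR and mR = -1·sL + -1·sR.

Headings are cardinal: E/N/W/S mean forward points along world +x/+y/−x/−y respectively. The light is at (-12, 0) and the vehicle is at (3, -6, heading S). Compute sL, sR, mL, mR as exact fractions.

2/9 2/5 -1/9 -28/45

left sensor world pos  = (6, -9); dL² = 405
right sensor world pos = (0, -9); dR² = 225
sL = 90/405 = 2/9
sR = 90/225 = 2/5
mL = -1/2·sL + 0·sR = -1/9
mR = -1·sL + -1·sR = -28/45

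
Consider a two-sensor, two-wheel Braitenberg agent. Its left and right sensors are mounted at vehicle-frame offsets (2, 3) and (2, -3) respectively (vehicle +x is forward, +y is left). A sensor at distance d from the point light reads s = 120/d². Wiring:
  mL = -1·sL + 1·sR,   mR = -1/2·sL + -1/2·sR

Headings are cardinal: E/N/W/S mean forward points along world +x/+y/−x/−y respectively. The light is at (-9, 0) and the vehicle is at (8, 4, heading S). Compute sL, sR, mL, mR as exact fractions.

left sensor world pos  = (11, 2); dL² = 404
right sensor world pos = (5, 2); dR² = 200
sL = 120/404 = 30/101
sR = 120/200 = 3/5
mL = -1·sL + 1·sR = 153/505
mR = -1/2·sL + -1/2·sR = -453/1010

30/101 3/5 153/505 -453/1010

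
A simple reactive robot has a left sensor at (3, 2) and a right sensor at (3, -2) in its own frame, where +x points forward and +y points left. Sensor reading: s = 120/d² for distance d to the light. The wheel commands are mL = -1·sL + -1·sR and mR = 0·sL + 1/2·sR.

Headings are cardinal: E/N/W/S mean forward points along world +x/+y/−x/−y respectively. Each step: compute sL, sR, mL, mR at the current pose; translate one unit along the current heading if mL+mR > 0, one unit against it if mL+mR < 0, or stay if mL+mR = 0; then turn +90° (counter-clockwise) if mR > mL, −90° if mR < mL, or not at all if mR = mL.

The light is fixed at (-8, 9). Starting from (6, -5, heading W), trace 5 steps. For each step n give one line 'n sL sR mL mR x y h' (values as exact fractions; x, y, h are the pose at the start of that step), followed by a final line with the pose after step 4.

n=0: pose=(6,-5,W); sL=120/377, sR=24/53; mL=-15408/19981, mR=12/53; mL+mR=-10884/19981 → advance -1; mR−mL=19932/19981 → turn +1·90°
n=1: pose=(7,-5,S); sL=60/289, sR=60/229; mL=-31080/66181, mR=30/229; mL+mR=-22410/66181 → advance -1; mR−mL=39750/66181 → turn +1·90°
n=2: pose=(7,-4,E); sL=24/89, sR=40/183; mL=-7952/16287, mR=20/183; mL+mR=-6172/16287 → advance -1; mR−mL=3244/5429 → turn +1·90°
n=3: pose=(6,-4,N); sL=30/61, sR=30/89; mL=-4500/5429, mR=15/89; mL+mR=-3585/5429 → advance -1; mR−mL=5415/5429 → turn +1·90°
n=4: pose=(6,-5,W); sL=120/377, sR=24/53; mL=-15408/19981, mR=12/53; mL+mR=-10884/19981 → advance -1; mR−mL=19932/19981 → turn +1·90°

0 120/377 24/53 -15408/19981 12/53 6 -5 W
1 60/289 60/229 -31080/66181 30/229 7 -5 S
2 24/89 40/183 -7952/16287 20/183 7 -4 E
3 30/61 30/89 -4500/5429 15/89 6 -4 N
4 120/377 24/53 -15408/19981 12/53 6 -5 W
final 7 -5 S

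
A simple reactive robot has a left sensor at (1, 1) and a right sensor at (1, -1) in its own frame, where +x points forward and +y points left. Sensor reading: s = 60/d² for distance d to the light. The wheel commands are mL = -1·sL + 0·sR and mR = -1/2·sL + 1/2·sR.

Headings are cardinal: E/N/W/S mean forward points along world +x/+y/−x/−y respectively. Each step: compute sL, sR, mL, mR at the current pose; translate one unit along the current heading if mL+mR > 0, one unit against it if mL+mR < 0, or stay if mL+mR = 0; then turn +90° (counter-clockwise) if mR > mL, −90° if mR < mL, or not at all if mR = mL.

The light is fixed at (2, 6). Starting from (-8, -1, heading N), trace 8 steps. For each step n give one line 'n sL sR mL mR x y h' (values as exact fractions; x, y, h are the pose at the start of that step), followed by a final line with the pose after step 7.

0 60/157 20/39 -60/157 400/6123 -8 -1 N
1 30/101 6/17 -30/101 48/1717 -8 -2 W
2 12/29 60/181 -12/29 -216/5249 -7 -2 S
3 3/5 15/32 -3/5 -21/320 -7 -1 E
4 60/157 20/39 -60/157 400/6123 -8 -1 N
5 30/101 6/17 -30/101 48/1717 -8 -2 W
6 12/29 60/181 -12/29 -216/5249 -7 -2 S
7 3/5 15/32 -3/5 -21/320 -7 -1 E
final -8 -1 N

n=0: pose=(-8,-1,N); sL=60/157, sR=20/39; mL=-60/157, mR=400/6123; mL+mR=-1940/6123 → advance -1; mR−mL=2740/6123 → turn +1·90°
n=1: pose=(-8,-2,W); sL=30/101, sR=6/17; mL=-30/101, mR=48/1717; mL+mR=-462/1717 → advance -1; mR−mL=558/1717 → turn +1·90°
n=2: pose=(-7,-2,S); sL=12/29, sR=60/181; mL=-12/29, mR=-216/5249; mL+mR=-2388/5249 → advance -1; mR−mL=1956/5249 → turn +1·90°
n=3: pose=(-7,-1,E); sL=3/5, sR=15/32; mL=-3/5, mR=-21/320; mL+mR=-213/320 → advance -1; mR−mL=171/320 → turn +1·90°
n=4: pose=(-8,-1,N); sL=60/157, sR=20/39; mL=-60/157, mR=400/6123; mL+mR=-1940/6123 → advance -1; mR−mL=2740/6123 → turn +1·90°
n=5: pose=(-8,-2,W); sL=30/101, sR=6/17; mL=-30/101, mR=48/1717; mL+mR=-462/1717 → advance -1; mR−mL=558/1717 → turn +1·90°
n=6: pose=(-7,-2,S); sL=12/29, sR=60/181; mL=-12/29, mR=-216/5249; mL+mR=-2388/5249 → advance -1; mR−mL=1956/5249 → turn +1·90°
n=7: pose=(-7,-1,E); sL=3/5, sR=15/32; mL=-3/5, mR=-21/320; mL+mR=-213/320 → advance -1; mR−mL=171/320 → turn +1·90°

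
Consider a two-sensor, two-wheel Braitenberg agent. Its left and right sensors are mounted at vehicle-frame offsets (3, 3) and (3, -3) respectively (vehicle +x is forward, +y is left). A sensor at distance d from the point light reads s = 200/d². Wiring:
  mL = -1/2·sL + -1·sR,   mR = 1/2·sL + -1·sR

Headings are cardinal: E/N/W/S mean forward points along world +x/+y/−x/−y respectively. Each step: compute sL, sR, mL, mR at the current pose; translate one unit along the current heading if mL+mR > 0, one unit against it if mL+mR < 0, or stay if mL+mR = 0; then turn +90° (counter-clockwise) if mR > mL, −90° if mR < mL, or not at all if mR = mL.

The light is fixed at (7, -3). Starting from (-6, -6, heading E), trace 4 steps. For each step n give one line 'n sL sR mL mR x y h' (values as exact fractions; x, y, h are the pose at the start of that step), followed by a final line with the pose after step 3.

n=0: pose=(-6,-6,E); sL=2, sR=25/17; mL=-42/17, mR=-8/17; mL+mR=-50/17 → advance -1; mR−mL=2 → turn +1·90°
n=1: pose=(-7,-6,N); sL=200/289, sR=200/121; mL=-69900/34969, mR=-45700/34969; mL+mR=-400/121 → advance -1; mR−mL=200/289 → turn +1·90°
n=2: pose=(-7,-7,W); sL=100/169, sR=20/29; mL=-4830/4901, mR=-1930/4901; mL+mR=-40/29 → advance -1; mR−mL=100/169 → turn +1·90°
n=3: pose=(-6,-7,S); sL=200/149, sR=40/61; mL=-12060/9089, mR=140/9089; mL+mR=-80/61 → advance -1; mR−mL=200/149 → turn +1·90°

0 2 25/17 -42/17 -8/17 -6 -6 E
1 200/289 200/121 -69900/34969 -45700/34969 -7 -6 N
2 100/169 20/29 -4830/4901 -1930/4901 -7 -7 W
3 200/149 40/61 -12060/9089 140/9089 -6 -7 S
final -6 -6 E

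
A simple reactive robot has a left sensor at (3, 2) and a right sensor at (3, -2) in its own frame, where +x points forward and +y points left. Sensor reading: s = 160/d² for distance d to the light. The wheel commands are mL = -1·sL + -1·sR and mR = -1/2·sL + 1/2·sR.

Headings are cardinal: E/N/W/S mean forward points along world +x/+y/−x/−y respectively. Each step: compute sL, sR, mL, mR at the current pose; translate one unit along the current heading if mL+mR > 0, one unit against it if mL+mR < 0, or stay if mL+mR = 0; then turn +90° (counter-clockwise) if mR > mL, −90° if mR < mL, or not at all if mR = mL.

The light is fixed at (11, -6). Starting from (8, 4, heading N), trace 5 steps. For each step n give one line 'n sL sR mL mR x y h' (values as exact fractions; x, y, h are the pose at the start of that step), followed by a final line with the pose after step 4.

n=0: pose=(8,4,N); sL=80/97, sR=16/17; mL=-2912/1649, mR=96/1649; mL+mR=-2816/1649 → advance -1; mR−mL=3008/1649 → turn +1·90°
n=1: pose=(8,3,W); sL=32/17, sR=160/157; mL=-7744/2669, mR=-1152/2669; mL+mR=-8896/2669 → advance -1; mR−mL=6592/2669 → turn +1·90°
n=2: pose=(9,3,S); sL=40/9, sR=40/13; mL=-880/117, mR=-80/117; mL+mR=-320/39 → advance -1; mR−mL=800/117 → turn +1·90°
n=3: pose=(9,4,E); sL=32/29, sR=32/13; mL=-1344/377, mR=256/377; mL+mR=-1088/377 → advance -1; mR−mL=1600/377 → turn +1·90°
n=4: pose=(8,4,N); sL=80/97, sR=16/17; mL=-2912/1649, mR=96/1649; mL+mR=-2816/1649 → advance -1; mR−mL=3008/1649 → turn +1·90°

0 80/97 16/17 -2912/1649 96/1649 8 4 N
1 32/17 160/157 -7744/2669 -1152/2669 8 3 W
2 40/9 40/13 -880/117 -80/117 9 3 S
3 32/29 32/13 -1344/377 256/377 9 4 E
4 80/97 16/17 -2912/1649 96/1649 8 4 N
final 8 3 W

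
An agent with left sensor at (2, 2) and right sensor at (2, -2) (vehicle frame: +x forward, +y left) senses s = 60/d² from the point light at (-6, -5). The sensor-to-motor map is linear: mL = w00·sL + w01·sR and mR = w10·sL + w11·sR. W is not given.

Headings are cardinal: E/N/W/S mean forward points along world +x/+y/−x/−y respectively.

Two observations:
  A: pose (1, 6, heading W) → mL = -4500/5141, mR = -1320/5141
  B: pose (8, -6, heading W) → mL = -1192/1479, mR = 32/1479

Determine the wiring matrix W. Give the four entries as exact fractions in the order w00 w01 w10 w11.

obs A: pose=(1,6,W) → sL=30/53, sR=30/97, mL=-4500/5141, mR=-1320/5141
obs B: pose=(8,-6,W) → sL=20/51, sR=12/29, mL=-1192/1479, mR=32/1479
sensor matrix S = [[30/53, 30/97], [20/51, 12/29]]; det S = 286240/2534513
solve [mL_A; mL_B] = S·[w00; w01] and [mR_A; mR_B] = S·[w10; w11]:
  w00 = -1, w01 = -1, w10 = -1, w11 = 1

-1 -1 -1 1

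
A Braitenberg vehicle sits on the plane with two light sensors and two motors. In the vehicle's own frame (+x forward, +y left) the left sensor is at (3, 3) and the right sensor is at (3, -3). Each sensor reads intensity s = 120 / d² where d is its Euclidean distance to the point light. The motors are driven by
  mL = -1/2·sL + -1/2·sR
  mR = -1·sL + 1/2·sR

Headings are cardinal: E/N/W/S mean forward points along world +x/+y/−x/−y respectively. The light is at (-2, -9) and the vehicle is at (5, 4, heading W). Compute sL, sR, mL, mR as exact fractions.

left sensor world pos  = (2, 1); dL² = 116
right sensor world pos = (2, 7); dR² = 272
sL = 120/116 = 30/29
sR = 120/272 = 15/34
mL = -1/2·sL + -1/2·sR = -1455/1972
mR = -1·sL + 1/2·sR = -1605/1972

30/29 15/34 -1455/1972 -1605/1972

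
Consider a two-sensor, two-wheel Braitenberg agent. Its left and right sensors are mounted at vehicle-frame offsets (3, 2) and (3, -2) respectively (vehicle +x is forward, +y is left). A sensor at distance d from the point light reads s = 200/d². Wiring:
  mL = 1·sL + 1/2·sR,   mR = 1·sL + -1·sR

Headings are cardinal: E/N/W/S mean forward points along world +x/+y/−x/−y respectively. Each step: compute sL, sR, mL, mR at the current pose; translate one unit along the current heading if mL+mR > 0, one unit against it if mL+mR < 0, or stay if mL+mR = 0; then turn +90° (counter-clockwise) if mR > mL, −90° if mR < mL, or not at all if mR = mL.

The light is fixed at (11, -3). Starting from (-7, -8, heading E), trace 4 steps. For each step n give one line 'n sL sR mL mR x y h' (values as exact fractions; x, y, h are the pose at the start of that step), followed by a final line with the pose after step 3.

n=0: pose=(-7,-8,E); sL=100/117, sR=100/137; mL=19550/16029, mR=2000/16029; mL+mR=21550/16029 → advance +1; mR−mL=-150/137 → turn -1·90°
n=1: pose=(-6,-8,S); sL=200/289, sR=8/17; mL=268/289, mR=64/289; mL+mR=332/289 → advance +1; mR−mL=-12/17 → turn -1·90°
n=2: pose=(-6,-9,W); sL=25/58, sR=25/52; mL=2025/3016, mR=-75/1508; mL+mR=1875/3016 → advance +1; mR−mL=-75/104 → turn -1·90°
n=3: pose=(-7,-9,N); sL=200/409, sR=40/53; mL=18780/21677, mR=-5760/21677; mL+mR=13020/21677 → advance +1; mR−mL=-60/53 → turn -1·90°

0 100/117 100/137 19550/16029 2000/16029 -7 -8 E
1 200/289 8/17 268/289 64/289 -6 -8 S
2 25/58 25/52 2025/3016 -75/1508 -6 -9 W
3 200/409 40/53 18780/21677 -5760/21677 -7 -9 N
final -7 -8 E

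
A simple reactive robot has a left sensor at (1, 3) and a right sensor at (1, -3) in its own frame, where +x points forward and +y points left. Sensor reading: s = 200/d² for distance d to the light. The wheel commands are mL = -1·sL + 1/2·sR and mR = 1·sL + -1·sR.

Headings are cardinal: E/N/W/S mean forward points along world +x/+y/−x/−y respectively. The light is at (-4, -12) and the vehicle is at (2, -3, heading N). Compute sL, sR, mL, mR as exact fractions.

200/109 200/181 -25300/19729 14400/19729

left sensor world pos  = (-1, -2); dL² = 109
right sensor world pos = (5, -2); dR² = 181
sL = 200/109 = 200/109
sR = 200/181 = 200/181
mL = -1·sL + 1/2·sR = -25300/19729
mR = 1·sL + -1·sR = 14400/19729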